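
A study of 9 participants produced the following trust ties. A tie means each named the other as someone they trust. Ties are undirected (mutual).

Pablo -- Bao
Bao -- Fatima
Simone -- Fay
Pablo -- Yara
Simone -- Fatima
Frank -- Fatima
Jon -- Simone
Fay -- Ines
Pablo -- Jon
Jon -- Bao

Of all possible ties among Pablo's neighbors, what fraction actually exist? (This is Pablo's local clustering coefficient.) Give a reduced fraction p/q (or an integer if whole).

Pablo's neighbors: Bao, Jon, and Yara (k = 3).
Possible neighbor pairs: C(3,2) = 3. Edges among them: Bao–Jon → e = 1.
Clustering(Pablo) = 1/3.

1/3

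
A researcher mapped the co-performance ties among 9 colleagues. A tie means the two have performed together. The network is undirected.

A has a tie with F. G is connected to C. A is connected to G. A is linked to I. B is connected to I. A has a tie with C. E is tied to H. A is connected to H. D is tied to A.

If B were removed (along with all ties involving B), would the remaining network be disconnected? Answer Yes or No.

No

Even without B, every remaining node can still reach every other (the residual graph is connected), so B is not a cut vertex.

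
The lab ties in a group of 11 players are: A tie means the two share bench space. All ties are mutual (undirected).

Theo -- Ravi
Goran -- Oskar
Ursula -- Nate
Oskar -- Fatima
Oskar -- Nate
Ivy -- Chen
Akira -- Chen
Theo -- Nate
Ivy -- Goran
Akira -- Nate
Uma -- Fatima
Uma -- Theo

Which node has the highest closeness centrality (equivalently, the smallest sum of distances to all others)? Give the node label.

Nate

Farness (sum of distances to all others) for each node — Akira:22, Chen:27, Fatima:24, Goran:24, Ivy:29, Nate:17, Oskar:19, Ravi:30, Theo:21, Uma:25, Ursula:26.
The smallest farness is 17, for Nate, so Nate has the highest closeness.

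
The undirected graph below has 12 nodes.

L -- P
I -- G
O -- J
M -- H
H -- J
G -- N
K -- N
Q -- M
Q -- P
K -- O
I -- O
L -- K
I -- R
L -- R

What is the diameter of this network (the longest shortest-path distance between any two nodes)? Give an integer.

5

Eccentricity of each node (its greatest distance to any other): G:5, H:4, I:4, J:4, K:4, L:4, M:5, N:5, O:4, P:4, Q:5, R:4.
The maximum eccentricity is 5, realized for instance by the pair M–N via M – Q – P – L – K – N. So the diameter is 5.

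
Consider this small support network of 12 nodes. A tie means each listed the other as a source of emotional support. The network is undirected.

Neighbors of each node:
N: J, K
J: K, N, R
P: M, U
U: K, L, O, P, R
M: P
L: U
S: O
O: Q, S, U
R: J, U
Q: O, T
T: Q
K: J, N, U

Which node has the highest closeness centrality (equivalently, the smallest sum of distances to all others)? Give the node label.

U

Farness (sum of distances to all others) for each node — J:31, K:24, L:28, M:36, N:32, O:22, P:26, Q:30, R:25, S:32, T:40, U:18.
The smallest farness is 18, for U, so U has the highest closeness.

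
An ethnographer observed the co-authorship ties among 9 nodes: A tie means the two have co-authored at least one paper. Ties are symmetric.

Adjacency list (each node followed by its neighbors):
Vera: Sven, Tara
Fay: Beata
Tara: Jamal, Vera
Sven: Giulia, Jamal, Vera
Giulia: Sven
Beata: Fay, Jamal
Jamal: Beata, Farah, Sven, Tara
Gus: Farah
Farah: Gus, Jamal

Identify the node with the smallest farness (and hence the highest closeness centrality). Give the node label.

Jamal

Farness (sum of distances to all others) for each node — Beata:17, Farah:17, Fay:24, Giulia:22, Gus:24, Jamal:12, Sven:15, Tara:17, Vera:20.
The smallest farness is 12, for Jamal, so Jamal has the highest closeness.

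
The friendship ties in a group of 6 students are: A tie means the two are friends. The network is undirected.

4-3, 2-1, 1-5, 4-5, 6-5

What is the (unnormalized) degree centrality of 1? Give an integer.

2

1 is directly tied to 2 and 5. That is 2 neighbors, so the degree of 1 is 2.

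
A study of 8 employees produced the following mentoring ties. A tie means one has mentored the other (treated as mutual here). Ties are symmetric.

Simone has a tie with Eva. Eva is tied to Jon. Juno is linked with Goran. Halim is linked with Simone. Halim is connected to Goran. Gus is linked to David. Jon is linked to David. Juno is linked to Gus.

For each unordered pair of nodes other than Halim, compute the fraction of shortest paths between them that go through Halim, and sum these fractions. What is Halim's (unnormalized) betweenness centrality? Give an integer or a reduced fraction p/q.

9/2

Pairs whose geodesics pass through Halim — Juno–Simone: 1; Juno–Eva: 1/2; Goran–Simone: 1; Goran–Eva: 1; Goran–Jon: 1/2; Simone–Gus: 1/2.
All other pairs contribute 0.
Summing the contributions gives betweenness(Halim) = 9/2.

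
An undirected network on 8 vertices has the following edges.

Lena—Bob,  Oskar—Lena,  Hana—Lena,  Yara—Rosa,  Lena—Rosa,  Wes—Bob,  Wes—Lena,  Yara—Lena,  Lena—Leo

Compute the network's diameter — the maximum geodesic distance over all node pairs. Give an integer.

2

Eccentricity of each node (its greatest distance to any other): Bob:2, Hana:2, Lena:1, Leo:2, Oskar:2, Rosa:2, Wes:2, Yara:2.
The maximum eccentricity is 2, realized for instance by the pair Wes–Rosa via Wes – Lena – Rosa. So the diameter is 2.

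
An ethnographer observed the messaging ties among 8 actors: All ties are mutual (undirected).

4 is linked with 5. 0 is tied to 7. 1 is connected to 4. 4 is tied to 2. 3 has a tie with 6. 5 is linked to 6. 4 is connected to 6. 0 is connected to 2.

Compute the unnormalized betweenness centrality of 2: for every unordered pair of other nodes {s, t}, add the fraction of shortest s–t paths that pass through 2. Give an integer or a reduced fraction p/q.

Pairs whose geodesics pass through 2 — 5–0: 1; 5–7: 1; 3–0: 1; 3–7: 1; 4–0: 1; 4–7: 1; 0–6: 1; 0–1: 1; 6–7: 1; 1–7: 1.
All other pairs contribute 0.
Summing the contributions gives betweenness(2) = 10.

10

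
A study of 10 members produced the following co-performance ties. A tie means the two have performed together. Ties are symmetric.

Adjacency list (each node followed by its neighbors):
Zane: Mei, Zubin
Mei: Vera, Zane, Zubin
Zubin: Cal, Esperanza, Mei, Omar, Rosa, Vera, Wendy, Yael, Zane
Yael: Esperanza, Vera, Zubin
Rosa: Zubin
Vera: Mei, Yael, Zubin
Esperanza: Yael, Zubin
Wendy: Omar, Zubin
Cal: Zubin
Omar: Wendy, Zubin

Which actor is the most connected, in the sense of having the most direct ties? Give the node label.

Zubin

Degrees — Cal:1, Esperanza:2, Mei:3, Omar:2, Rosa:1, Vera:3, Wendy:2, Yael:3, Zane:2, Zubin:9.
The maximum is 9, attained only by Zubin.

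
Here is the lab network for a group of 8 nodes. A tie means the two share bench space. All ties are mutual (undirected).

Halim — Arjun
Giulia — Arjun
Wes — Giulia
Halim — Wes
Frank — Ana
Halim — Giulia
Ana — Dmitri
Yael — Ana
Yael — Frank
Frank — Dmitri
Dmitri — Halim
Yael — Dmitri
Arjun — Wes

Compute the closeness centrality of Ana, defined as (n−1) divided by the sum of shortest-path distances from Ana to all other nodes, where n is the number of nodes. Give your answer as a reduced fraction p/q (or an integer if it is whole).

Distances from Ana: Arjun:3, Dmitri:1, Frank:1, Giulia:3, Halim:2, Wes:3, Yael:1. Sum = 14.
n = 8, so closeness = 7/14 = 1/2.

1/2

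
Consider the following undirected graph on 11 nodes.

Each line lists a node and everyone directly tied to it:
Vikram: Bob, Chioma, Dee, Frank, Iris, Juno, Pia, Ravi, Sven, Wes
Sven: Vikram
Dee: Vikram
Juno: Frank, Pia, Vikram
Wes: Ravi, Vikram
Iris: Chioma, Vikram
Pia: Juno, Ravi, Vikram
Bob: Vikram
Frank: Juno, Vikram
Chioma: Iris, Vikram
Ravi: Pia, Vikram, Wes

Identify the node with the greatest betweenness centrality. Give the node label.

Unnormalized betweenness of each node: Bob:0, Chioma:0, Dee:0, Frank:0, Iris:0, Juno:1/2, Pia:1/2, Ravi:1/2, Sven:0, Vikram:77/2, Wes:0.
Vikram has the largest value, 77/2, making it the main broker — the node through which the most shortest paths run.

Vikram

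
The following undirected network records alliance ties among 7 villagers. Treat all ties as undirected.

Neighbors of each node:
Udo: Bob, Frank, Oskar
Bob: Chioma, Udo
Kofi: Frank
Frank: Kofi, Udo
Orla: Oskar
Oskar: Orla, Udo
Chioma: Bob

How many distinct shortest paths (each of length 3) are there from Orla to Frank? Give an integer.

The shortest distance is 3, and the only length-3 path is Orla–Oskar–Udo–Frank. So there is exactly 1 shortest path.

1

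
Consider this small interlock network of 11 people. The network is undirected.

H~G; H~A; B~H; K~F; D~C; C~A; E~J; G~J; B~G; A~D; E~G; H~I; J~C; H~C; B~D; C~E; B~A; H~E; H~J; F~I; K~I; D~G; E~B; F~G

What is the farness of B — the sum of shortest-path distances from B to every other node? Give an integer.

16

Distances from B: A:1, C:2, D:1, E:1, F:2, G:1, H:1, I:2, J:2, K:3.
Sum = 1 + 2 + 1 + 1 + 2 + 1 + 1 + 2 + 2 + 3 = 16.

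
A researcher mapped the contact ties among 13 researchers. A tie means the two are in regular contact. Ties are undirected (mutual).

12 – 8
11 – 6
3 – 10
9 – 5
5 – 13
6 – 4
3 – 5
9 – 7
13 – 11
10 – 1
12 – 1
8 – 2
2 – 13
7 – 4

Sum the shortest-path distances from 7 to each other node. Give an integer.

39

Distances from 7: 1:5, 2:4, 3:3, 4:1, 5:2, 6:2, 8:5, 9:1, 10:4, 11:3, 12:6, 13:3.
Sum = 5 + 4 + 3 + 1 + 2 + 2 + 5 + 1 + 4 + 3 + 6 + 3 = 39.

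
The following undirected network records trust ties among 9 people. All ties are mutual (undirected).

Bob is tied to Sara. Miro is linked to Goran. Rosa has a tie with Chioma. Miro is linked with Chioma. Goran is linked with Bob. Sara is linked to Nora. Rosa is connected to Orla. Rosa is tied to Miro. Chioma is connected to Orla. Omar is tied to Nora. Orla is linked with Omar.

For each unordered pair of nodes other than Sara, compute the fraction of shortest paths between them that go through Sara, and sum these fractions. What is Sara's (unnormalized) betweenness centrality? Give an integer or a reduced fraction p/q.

Pairs whose geodesics pass through Sara — Bob–Orla: 1/3; Bob–Omar: 1; Bob–Nora: 1; Goran–Omar: 1/3; Goran–Nora: 1; Miro–Nora: 1/3.
All other pairs contribute 0.
Summing the contributions gives betweenness(Sara) = 4.

4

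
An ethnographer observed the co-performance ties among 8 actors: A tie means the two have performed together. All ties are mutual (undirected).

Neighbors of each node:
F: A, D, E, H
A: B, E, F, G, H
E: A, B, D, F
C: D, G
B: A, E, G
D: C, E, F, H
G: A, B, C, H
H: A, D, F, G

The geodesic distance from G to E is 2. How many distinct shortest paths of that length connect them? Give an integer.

2

The shortest distance is 2. The length-2 paths are: G–B–E; G–A–E.
That gives 2 distinct shortest paths.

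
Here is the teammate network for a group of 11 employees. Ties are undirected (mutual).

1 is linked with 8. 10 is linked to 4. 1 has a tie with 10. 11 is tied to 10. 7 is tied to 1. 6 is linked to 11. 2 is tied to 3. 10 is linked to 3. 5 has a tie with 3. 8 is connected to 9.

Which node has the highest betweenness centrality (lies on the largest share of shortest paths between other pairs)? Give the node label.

10

Unnormalized betweenness of each node: 1:23, 2:0, 3:17, 4:0, 5:0, 6:0, 7:0, 8:9, 9:0, 10:35, 11:9.
10 has the largest value, 35, making it the main broker — the node through which the most shortest paths run.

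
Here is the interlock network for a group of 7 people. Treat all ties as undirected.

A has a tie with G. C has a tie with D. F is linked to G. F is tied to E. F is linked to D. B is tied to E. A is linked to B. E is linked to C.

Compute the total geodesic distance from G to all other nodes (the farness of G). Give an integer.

Distances from G: A:1, B:2, C:3, D:2, E:2, F:1.
Sum = 1 + 2 + 3 + 2 + 2 + 1 = 11.

11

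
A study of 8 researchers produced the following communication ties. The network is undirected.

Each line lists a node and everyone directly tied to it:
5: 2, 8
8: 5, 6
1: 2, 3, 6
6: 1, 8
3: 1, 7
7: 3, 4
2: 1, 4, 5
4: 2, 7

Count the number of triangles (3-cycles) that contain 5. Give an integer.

0

5's neighbors are 2 and 8, but none of them are tied to each other, so no triangle contains 5.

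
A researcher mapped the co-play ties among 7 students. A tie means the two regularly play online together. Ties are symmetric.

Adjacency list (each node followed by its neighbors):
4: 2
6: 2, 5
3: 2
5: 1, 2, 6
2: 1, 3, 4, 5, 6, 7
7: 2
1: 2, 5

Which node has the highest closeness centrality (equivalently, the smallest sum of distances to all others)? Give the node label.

2

Farness (sum of distances to all others) for each node — 1:10, 2:6, 3:11, 4:11, 5:9, 6:10, 7:11.
The smallest farness is 6, for 2, so 2 has the highest closeness.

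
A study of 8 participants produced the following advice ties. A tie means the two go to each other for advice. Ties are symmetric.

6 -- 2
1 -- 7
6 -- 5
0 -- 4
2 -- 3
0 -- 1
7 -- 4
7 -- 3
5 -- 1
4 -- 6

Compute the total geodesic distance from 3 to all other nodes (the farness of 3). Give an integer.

14

Distances from 3: 0:3, 1:2, 2:1, 4:2, 5:3, 6:2, 7:1.
Sum = 3 + 2 + 1 + 2 + 3 + 2 + 1 = 14.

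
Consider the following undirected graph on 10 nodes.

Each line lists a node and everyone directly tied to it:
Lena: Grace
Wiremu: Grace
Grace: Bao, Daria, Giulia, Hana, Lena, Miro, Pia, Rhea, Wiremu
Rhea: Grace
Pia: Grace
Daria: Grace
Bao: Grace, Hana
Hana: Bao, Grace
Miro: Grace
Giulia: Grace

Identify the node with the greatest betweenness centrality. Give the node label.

Unnormalized betweenness of each node: Bao:0, Daria:0, Giulia:0, Grace:35, Hana:0, Lena:0, Miro:0, Pia:0, Rhea:0, Wiremu:0.
Grace has the largest value, 35, making it the main broker — the node through which the most shortest paths run.

Grace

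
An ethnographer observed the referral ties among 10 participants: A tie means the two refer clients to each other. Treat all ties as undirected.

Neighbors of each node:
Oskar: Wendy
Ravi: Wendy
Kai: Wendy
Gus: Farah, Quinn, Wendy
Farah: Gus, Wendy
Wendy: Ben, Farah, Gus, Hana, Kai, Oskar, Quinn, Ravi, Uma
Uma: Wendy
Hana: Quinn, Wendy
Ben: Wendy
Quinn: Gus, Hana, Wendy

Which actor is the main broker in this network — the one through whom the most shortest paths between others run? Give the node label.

Unnormalized betweenness of each node: Ben:0, Farah:0, Gus:1/2, Hana:0, Kai:0, Oskar:0, Quinn:1/2, Ravi:0, Uma:0, Wendy:32.
Wendy has the largest value, 32, making it the main broker — the node through which the most shortest paths run.

Wendy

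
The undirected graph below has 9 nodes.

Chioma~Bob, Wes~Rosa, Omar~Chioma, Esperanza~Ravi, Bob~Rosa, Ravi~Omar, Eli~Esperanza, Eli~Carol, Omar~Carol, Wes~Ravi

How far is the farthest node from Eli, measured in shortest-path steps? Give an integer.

Distances from Eli: Bob:4, Carol:1, Chioma:3, Esperanza:1, Omar:2, Ravi:2, Rosa:4, Wes:3.
The largest is 4 (to Rosa and Bob), so the eccentricity of Eli is 4.

4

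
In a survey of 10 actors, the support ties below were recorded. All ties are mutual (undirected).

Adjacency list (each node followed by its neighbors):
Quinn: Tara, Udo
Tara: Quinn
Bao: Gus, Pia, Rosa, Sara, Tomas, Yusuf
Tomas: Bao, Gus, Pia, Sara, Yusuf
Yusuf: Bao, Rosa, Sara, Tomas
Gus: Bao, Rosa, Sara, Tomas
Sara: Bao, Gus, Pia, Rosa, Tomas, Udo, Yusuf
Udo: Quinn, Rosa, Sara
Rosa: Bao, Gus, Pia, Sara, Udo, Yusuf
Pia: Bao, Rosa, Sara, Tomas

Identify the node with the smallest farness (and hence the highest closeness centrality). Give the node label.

Farness (sum of distances to all others) for each node — Bao:15, Gus:17, Pia:17, Quinn:21, Rosa:13, Sara:12, Tara:29, Tomas:16, Udo:15, Yusuf:17.
The smallest farness is 12, for Sara, so Sara has the highest closeness.

Sara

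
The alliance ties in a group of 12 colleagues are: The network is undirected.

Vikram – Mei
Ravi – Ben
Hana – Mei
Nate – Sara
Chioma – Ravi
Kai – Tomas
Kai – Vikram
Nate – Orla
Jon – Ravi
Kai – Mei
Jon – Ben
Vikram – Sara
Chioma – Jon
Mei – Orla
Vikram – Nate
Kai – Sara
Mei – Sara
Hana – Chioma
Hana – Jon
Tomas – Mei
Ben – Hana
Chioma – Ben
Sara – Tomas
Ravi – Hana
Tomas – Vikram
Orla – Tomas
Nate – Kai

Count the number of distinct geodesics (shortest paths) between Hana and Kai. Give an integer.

The shortest distance is 2, and the only length-2 path is Hana–Mei–Kai. So there is exactly 1 shortest path.

1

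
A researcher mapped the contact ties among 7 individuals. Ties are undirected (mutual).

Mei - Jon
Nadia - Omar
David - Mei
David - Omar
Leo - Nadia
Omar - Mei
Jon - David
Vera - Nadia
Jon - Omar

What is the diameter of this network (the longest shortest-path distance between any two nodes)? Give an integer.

Eccentricity of each node (its greatest distance to any other): David:3, Jon:3, Leo:3, Mei:3, Nadia:2, Omar:2, Vera:3.
The maximum eccentricity is 3, realized for instance by the pair David–Vera via David – Omar – Nadia – Vera. So the diameter is 3.

3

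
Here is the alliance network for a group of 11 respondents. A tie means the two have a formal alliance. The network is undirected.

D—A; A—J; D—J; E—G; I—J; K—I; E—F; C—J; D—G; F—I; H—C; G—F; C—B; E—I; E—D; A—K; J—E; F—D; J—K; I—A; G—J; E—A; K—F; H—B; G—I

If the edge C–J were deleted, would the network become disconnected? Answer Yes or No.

Without the C–J edge there is no alternate route between C and J, so the network disconnects. It is a bridge.

Yes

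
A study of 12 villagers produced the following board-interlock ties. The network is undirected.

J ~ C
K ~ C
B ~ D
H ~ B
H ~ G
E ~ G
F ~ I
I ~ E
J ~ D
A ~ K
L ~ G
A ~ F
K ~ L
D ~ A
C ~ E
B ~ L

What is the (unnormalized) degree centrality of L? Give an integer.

3

L is directly tied to B, G, and K. That is 3 neighbors, so the degree of L is 3.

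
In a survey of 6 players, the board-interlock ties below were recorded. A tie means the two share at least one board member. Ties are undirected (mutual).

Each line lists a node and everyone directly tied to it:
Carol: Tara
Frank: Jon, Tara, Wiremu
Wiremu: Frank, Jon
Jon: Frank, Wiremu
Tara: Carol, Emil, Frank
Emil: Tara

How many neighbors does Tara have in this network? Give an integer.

3

Tara is directly tied to Carol, Emil, and Frank. That is 3 neighbors, so the degree of Tara is 3.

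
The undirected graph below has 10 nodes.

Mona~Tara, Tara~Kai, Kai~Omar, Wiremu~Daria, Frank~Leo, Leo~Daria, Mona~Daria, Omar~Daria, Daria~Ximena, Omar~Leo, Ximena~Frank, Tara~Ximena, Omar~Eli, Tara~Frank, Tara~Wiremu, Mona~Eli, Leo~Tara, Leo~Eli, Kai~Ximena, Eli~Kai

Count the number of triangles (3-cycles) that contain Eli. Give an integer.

2

Eli's neighbors: Kai, Leo, Mona, and Omar.
Neighbor pairs that are themselves tied: Eli–Kai–Omar; Eli–Leo–Omar. Each forms one triangle with Eli, for 2 in total.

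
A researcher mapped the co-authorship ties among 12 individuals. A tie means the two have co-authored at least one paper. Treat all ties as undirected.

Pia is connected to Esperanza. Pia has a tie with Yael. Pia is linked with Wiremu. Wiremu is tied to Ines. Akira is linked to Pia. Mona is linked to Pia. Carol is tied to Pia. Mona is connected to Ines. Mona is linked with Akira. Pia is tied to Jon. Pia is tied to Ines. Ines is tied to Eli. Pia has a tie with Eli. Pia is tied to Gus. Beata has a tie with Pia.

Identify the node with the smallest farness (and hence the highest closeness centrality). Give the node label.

Farness (sum of distances to all others) for each node — Akira:20, Beata:21, Carol:21, Eli:20, Esperanza:21, Gus:21, Ines:18, Jon:21, Mona:19, Pia:11, Wiremu:20, Yael:21.
The smallest farness is 11, for Pia, so Pia has the highest closeness.

Pia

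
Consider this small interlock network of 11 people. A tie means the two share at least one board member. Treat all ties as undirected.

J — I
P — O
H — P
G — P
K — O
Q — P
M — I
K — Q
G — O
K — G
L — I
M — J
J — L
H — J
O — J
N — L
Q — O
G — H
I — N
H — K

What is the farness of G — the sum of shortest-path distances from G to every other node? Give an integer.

Distances from G: H:1, I:3, J:2, K:1, L:3, M:3, N:4, O:1, P:1, Q:2.
Sum = 1 + 3 + 2 + 1 + 3 + 3 + 4 + 1 + 1 + 2 = 21.

21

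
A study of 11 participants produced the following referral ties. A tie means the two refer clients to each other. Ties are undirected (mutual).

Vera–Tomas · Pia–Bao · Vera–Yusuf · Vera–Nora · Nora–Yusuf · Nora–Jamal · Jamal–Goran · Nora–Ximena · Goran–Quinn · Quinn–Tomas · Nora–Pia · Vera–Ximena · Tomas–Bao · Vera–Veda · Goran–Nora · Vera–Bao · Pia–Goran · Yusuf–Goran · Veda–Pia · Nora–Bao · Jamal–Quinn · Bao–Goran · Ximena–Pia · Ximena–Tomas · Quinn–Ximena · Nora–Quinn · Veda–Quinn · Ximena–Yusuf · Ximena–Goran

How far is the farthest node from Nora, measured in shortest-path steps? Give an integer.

Distances from Nora: Bao:1, Goran:1, Jamal:1, Pia:1, Quinn:1, Tomas:2, Veda:2, Vera:1, Ximena:1, Yusuf:1.
The largest is 2 (to Veda and Tomas), so the eccentricity of Nora is 2.

2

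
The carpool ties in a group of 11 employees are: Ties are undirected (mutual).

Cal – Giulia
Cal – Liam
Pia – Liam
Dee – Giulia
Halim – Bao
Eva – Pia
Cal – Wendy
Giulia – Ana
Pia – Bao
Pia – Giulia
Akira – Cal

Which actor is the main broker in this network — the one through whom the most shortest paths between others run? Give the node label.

Pia

Unnormalized betweenness of each node: Akira:0, Ana:0, Bao:9, Cal:37/2, Dee:0, Eva:0, Giulia:23, Halim:0, Liam:6, Pia:49/2, Wendy:0.
Pia has the largest value, 49/2, making it the main broker — the node through which the most shortest paths run.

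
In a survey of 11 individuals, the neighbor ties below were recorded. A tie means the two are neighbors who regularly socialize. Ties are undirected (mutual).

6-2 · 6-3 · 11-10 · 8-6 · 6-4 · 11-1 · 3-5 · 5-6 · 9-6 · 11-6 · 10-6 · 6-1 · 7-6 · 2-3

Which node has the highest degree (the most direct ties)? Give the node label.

6

Degrees — 1:2, 2:2, 3:3, 4:1, 5:2, 6:10, 7:1, 8:1, 9:1, 10:2, 11:3.
The maximum is 10, attained only by 6.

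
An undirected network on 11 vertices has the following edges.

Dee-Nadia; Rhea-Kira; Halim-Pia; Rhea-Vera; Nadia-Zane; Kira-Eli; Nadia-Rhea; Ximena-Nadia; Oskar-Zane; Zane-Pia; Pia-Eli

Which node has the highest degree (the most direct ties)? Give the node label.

Degrees — Dee:1, Eli:2, Halim:1, Kira:2, Nadia:4, Oskar:1, Pia:3, Rhea:3, Vera:1, Ximena:1, Zane:3.
The maximum is 4, attained only by Nadia.

Nadia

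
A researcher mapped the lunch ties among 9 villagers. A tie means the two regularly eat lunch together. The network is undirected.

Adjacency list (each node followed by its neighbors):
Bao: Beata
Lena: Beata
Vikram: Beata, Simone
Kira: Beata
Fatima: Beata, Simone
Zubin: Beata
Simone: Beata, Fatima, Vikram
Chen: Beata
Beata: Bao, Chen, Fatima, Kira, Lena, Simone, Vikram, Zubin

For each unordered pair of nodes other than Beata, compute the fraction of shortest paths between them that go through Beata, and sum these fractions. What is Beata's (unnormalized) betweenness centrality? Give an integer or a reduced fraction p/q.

Pairs whose geodesics pass through Beata — Vikram–Bao: 1; Vikram–Lena: 1; Vikram–Zubin: 1; Vikram–Kira: 1; Vikram–Chen: 1; Vikram–Fatima: 1/2; Bao–Simone: 1; Bao–Lena: 1; Bao–Zubin: 1; Bao–Kira: 1; Bao–Chen: 1; Bao–Fatima: 1; Simone–Lena: 1; Simone–Zubin: 1 … (+12 more pairs).
All other pairs contribute 0.
Summing the contributions gives betweenness(Beata) = 51/2.

51/2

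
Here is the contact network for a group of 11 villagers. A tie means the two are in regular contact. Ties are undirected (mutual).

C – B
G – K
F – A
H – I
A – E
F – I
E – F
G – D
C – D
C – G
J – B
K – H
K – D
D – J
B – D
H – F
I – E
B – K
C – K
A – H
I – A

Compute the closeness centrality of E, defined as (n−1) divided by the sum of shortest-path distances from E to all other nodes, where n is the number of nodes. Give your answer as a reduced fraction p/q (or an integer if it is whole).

Distances from E: A:1, B:4, C:4, D:4, F:1, G:4, H:2, I:1, J:5, K:3. Sum = 29.
n = 11, so closeness = 10/29.

10/29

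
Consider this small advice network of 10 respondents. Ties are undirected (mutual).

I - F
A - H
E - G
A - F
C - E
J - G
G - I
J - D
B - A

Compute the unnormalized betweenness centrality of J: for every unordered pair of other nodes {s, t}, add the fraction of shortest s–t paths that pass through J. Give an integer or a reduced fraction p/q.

Pairs whose geodesics pass through J — H–D: 1; G–D: 1; A–D: 1; E–D: 1; D–C: 1; D–I: 1; D–F: 1; D–B: 1.
All other pairs contribute 0.
Summing the contributions gives betweenness(J) = 8.

8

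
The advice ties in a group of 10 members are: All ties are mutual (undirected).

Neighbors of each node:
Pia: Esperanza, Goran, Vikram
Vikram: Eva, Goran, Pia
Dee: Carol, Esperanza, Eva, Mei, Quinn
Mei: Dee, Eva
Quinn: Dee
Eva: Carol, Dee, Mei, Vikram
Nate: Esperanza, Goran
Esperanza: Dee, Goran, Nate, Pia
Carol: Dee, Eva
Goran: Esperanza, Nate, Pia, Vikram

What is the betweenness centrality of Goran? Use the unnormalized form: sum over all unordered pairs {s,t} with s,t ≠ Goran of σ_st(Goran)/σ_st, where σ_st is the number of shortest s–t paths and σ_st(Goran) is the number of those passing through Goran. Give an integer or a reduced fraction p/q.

5/2

Pairs whose geodesics pass through Goran — Pia–Nate: 1/2; Nate–Vikram: 1; Nate–Eva: 1/2; Esperanza–Vikram: 1/2.
All other pairs contribute 0.
Summing the contributions gives betweenness(Goran) = 5/2.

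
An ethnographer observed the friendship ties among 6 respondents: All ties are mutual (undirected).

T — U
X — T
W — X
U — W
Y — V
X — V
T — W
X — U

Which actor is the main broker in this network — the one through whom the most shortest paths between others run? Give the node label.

Unnormalized betweenness of each node: T:0, U:0, V:4, W:0, X:6, Y:0.
X has the largest value, 6, making it the main broker — the node through which the most shortest paths run.

X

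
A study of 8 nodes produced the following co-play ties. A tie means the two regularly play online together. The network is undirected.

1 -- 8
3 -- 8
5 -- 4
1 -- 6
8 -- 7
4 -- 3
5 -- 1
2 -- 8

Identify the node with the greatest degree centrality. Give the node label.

8

Degrees — 1:3, 2:1, 3:2, 4:2, 5:2, 6:1, 7:1, 8:4.
The maximum is 4, attained only by 8.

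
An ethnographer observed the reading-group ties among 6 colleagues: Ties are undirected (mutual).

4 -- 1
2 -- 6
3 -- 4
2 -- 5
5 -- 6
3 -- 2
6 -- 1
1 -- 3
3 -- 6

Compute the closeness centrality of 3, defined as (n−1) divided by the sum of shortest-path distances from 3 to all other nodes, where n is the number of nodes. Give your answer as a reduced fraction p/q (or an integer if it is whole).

Distances from 3: 1:1, 2:1, 4:1, 5:2, 6:1. Sum = 6.
n = 6, so closeness = 5/6.

5/6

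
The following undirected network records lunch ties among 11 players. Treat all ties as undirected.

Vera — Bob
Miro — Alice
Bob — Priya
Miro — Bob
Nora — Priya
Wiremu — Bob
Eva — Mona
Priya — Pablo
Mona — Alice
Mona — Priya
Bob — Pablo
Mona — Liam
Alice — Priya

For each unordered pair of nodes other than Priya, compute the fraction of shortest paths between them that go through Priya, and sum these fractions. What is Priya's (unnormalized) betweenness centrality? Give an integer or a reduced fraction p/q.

Pairs whose geodesics pass through Priya — Bob–Mona: 1; Bob–Nora: 1; Bob–Eva: 1; Bob–Alice: 1/2; Bob–Liam: 1; Pablo–Mona: 1; Pablo–Nora: 1; Pablo–Eva: 1; Pablo–Alice: 1; Pablo–Liam: 1; Mona–Nora: 1; Mona–Wiremu: 1; Mona–Vera: 1; Nora–Eva: 1 … (+11 more pairs).
All other pairs contribute 0.
Summing the contributions gives betweenness(Priya) = 47/2.

47/2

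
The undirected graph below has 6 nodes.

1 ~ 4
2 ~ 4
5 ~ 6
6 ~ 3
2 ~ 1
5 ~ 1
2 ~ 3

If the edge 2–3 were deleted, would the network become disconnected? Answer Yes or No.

Even without that edge, 2 still reaches 3 via 2 – 1 – 5 – 6 – 3, so the network stays connected. Not a bridge.

No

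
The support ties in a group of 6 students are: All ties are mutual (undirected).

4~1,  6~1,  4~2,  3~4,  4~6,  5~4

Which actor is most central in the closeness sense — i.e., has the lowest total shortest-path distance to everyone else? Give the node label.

4

Farness (sum of distances to all others) for each node — 1:8, 2:9, 3:9, 4:5, 5:9, 6:8.
The smallest farness is 5, for 4, so 4 has the highest closeness.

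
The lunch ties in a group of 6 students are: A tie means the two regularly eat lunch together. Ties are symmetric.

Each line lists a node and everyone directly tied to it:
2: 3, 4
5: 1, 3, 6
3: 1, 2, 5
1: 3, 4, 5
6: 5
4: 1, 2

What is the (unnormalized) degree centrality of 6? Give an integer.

1

6 is directly tied to 5. That is 1 neighbor, so the degree of 6 is 1.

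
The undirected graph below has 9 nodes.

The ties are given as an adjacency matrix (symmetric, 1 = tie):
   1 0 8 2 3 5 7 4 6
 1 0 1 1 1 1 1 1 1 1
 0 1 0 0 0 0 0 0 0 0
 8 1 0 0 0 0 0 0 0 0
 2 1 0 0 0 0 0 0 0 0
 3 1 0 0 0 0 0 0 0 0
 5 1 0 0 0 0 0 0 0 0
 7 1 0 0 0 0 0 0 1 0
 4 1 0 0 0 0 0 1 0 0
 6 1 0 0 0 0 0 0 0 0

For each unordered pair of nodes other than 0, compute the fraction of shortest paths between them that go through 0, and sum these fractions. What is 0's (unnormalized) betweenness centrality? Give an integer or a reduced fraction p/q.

No shortest path between any pair of other nodes passes through 0.
Summing the contributions gives betweenness(0) = 0.

0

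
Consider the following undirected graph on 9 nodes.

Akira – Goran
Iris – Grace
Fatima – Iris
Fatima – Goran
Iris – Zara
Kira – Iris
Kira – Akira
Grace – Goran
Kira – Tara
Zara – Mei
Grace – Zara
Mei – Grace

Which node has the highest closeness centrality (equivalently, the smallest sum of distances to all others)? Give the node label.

Farness (sum of distances to all others) for each node — Akira:16, Fatima:16, Goran:14, Grace:13, Iris:12, Kira:14, Mei:19, Tara:21, Zara:15.
The smallest farness is 12, for Iris, so Iris has the highest closeness.

Iris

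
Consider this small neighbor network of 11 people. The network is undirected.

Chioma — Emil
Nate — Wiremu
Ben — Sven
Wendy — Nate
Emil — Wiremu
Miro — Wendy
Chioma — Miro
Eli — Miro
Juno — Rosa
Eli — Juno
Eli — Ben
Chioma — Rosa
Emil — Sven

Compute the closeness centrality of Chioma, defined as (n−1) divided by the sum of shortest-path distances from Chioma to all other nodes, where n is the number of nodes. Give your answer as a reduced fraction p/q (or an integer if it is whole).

10/19

Distances from Chioma: Ben:3, Eli:2, Emil:1, Juno:2, Miro:1, Nate:3, Rosa:1, Sven:2, Wendy:2, Wiremu:2. Sum = 19.
n = 11, so closeness = 10/19.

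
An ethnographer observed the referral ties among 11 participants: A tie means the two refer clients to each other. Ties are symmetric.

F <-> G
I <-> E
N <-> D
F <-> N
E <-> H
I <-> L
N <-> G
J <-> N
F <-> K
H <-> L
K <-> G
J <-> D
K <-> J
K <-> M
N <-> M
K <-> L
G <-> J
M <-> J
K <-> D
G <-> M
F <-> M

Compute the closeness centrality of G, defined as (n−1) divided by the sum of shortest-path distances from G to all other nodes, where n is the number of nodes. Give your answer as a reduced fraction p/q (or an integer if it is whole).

Distances from G: D:2, E:4, F:1, H:3, I:3, J:1, K:1, L:2, M:1, N:1. Sum = 19.
n = 11, so closeness = 10/19.

10/19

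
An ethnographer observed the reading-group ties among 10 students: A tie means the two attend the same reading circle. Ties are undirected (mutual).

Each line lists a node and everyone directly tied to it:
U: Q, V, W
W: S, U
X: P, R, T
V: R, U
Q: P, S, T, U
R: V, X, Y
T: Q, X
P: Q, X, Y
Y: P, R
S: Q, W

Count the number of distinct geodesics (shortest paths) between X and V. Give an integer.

1

The shortest distance is 2, and the only length-2 path is X–R–V. So there is exactly 1 shortest path.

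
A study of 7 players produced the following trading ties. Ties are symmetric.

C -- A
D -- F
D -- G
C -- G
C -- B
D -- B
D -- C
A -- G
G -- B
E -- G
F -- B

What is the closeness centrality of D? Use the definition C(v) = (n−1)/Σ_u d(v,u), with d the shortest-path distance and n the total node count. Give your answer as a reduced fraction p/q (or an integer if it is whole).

Distances from D: A:2, B:1, C:1, E:2, F:1, G:1. Sum = 8.
n = 7, so closeness = 6/8 = 3/4.

3/4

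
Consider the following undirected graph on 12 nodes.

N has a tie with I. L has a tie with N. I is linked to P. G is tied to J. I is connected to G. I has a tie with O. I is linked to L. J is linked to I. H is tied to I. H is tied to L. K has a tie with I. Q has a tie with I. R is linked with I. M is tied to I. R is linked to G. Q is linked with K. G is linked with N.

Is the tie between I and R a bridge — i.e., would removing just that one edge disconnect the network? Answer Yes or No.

Even without that edge, I still reaches R via I – G – R, so the network stays connected. Not a bridge.

No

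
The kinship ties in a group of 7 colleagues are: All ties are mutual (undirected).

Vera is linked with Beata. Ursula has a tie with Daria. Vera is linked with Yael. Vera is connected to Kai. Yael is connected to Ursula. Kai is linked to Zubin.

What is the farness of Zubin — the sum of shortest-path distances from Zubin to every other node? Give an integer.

18

Distances from Zubin: Beata:3, Daria:5, Kai:1, Ursula:4, Vera:2, Yael:3.
Sum = 3 + 5 + 1 + 4 + 2 + 3 = 18.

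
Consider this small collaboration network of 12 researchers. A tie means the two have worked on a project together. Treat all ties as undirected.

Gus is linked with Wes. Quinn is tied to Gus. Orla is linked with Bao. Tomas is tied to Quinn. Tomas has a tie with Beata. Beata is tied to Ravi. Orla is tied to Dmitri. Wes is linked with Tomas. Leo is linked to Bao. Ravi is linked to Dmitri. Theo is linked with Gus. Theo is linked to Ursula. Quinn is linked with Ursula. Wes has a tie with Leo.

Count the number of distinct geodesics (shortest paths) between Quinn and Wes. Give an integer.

2

The shortest distance is 2. The length-2 paths are: Quinn–Gus–Wes; Quinn–Tomas–Wes.
That gives 2 distinct shortest paths.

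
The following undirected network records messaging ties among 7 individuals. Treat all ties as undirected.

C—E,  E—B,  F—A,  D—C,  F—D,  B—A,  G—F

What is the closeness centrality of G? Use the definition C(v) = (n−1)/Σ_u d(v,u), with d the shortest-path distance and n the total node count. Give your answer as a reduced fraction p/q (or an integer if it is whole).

2/5

Distances from G: A:2, B:3, C:3, D:2, E:4, F:1. Sum = 15.
n = 7, so closeness = 6/15 = 2/5.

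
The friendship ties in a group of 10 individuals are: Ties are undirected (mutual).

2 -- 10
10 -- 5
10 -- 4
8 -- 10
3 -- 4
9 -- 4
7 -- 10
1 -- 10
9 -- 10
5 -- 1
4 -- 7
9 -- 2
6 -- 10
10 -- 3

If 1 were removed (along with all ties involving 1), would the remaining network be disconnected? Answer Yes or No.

Even without 1, every remaining node can still reach every other (the residual graph is connected), so 1 is not a cut vertex.

No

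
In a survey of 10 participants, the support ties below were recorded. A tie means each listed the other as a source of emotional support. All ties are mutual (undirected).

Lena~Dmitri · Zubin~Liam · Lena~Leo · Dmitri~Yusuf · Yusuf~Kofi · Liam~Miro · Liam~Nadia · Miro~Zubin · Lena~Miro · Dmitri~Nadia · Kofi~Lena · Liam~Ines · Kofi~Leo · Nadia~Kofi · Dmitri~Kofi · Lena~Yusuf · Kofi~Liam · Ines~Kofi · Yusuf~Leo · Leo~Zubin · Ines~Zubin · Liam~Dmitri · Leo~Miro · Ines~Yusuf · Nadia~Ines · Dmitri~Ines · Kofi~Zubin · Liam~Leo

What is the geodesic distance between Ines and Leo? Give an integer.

One shortest route is Ines – Zubin – Leo, which uses 2 edges, and Ines and Leo are not directly tied, so nothing shorter exists. So d(Ines,Leo) = 2.

2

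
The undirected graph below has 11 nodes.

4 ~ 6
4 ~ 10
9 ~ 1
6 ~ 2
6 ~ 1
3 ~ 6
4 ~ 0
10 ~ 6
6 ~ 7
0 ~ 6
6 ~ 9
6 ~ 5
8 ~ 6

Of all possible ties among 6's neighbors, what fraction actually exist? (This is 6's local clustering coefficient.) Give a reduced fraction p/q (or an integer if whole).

6's neighbors: 0, 1, 2, 3, 4, 5, 7, 8, 9, and 10 (k = 10).
Possible neighbor pairs: C(10,2) = 45. Edges among them: 0–4, 1–9, 4–10 → e = 3.
Clustering(6) = 3/45 = 1/15.

1/15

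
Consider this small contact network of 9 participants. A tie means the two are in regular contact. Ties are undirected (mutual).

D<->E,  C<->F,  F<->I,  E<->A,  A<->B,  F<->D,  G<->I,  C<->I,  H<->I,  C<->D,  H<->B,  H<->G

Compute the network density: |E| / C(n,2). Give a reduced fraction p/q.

1/3

There are 12 edges and 9 nodes, so the maximum possible is C(9,2) = 36.
Density = 12/36 = 1/3.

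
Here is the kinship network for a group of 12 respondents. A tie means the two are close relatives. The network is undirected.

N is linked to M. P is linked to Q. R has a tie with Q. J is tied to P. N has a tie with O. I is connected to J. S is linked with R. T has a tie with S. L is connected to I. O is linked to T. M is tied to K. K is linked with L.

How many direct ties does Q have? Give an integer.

Q is directly tied to P and R. That is 2 neighbors, so the degree of Q is 2.

2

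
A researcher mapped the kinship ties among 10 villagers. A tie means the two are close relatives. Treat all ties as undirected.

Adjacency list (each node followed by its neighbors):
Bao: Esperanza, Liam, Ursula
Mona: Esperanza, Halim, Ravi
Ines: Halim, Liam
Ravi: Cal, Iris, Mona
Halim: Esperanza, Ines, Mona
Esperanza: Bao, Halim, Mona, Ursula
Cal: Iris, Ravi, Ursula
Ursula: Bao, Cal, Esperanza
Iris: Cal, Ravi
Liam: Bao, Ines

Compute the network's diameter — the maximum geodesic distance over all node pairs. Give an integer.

Eccentricity of each node (its greatest distance to any other): Bao:3, Cal:4, Esperanza:3, Halim:3, Ines:4, Iris:4, Liam:4, Mona:3, Ravi:4, Ursula:3.
The maximum eccentricity is 4, realized for instance by the pair Liam–Ravi via Liam – Ines – Halim – Mona – Ravi. So the diameter is 4.

4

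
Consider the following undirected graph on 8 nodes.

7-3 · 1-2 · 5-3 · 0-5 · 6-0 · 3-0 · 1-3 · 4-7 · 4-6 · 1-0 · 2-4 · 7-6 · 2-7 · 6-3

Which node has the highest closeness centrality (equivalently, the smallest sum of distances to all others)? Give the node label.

3

Farness (sum of distances to all others) for each node — 0:10, 1:11, 2:12, 3:9, 4:12, 5:14, 6:10, 7:10.
The smallest farness is 9, for 3, so 3 has the highest closeness.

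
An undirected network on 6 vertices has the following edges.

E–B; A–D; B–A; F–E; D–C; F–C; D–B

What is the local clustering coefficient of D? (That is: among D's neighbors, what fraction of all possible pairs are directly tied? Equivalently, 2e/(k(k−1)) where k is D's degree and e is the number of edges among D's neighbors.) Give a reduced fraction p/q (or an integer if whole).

1/3

D's neighbors: A, B, and C (k = 3).
Possible neighbor pairs: C(3,2) = 3. Edges among them: A–B → e = 1.
Clustering(D) = 1/3.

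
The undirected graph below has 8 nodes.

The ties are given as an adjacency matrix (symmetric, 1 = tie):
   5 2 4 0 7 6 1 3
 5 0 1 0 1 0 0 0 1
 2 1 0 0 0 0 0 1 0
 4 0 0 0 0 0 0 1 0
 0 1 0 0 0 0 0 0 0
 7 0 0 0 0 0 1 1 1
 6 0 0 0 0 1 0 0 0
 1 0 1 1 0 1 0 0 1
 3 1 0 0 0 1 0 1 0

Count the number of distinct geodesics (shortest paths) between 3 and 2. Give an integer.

2

The shortest distance is 2. The length-2 paths are: 3–5–2; 3–1–2.
That gives 2 distinct shortest paths.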